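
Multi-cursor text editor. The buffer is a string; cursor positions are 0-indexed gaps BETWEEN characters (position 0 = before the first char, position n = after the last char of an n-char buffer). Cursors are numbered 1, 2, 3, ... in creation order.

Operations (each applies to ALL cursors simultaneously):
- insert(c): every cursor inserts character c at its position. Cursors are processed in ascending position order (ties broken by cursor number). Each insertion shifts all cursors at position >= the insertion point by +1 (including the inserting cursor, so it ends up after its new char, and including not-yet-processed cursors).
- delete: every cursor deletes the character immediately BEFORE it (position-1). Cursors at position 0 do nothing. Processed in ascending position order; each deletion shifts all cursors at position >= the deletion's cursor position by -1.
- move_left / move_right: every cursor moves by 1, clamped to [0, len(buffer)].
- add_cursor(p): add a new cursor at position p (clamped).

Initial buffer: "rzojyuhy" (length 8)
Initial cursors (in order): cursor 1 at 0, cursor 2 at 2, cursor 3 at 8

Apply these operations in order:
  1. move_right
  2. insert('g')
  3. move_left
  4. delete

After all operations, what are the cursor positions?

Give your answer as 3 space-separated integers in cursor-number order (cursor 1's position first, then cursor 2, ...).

After op 1 (move_right): buffer="rzojyuhy" (len 8), cursors c1@1 c2@3 c3@8, authorship ........
After op 2 (insert('g')): buffer="rgzogjyuhyg" (len 11), cursors c1@2 c2@5 c3@11, authorship .1..2.....3
After op 3 (move_left): buffer="rgzogjyuhyg" (len 11), cursors c1@1 c2@4 c3@10, authorship .1..2.....3
After op 4 (delete): buffer="gzgjyuhg" (len 8), cursors c1@0 c2@2 c3@7, authorship 1.2....3

Answer: 0 2 7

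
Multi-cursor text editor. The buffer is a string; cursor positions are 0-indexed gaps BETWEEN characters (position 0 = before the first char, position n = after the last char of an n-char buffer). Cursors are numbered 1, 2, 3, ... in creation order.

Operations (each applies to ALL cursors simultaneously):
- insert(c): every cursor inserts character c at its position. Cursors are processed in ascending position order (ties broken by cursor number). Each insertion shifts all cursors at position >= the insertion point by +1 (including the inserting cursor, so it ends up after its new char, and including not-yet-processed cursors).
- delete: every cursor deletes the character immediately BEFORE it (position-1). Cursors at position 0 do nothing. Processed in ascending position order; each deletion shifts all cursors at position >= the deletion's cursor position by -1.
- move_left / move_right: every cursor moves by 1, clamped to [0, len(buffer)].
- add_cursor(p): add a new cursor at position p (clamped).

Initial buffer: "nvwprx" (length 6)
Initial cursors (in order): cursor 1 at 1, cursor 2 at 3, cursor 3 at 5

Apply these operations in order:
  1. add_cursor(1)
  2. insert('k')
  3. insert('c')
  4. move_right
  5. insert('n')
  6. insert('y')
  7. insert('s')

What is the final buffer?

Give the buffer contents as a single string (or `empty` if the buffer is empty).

After op 1 (add_cursor(1)): buffer="nvwprx" (len 6), cursors c1@1 c4@1 c2@3 c3@5, authorship ......
After op 2 (insert('k')): buffer="nkkvwkprkx" (len 10), cursors c1@3 c4@3 c2@6 c3@9, authorship .14..2..3.
After op 3 (insert('c')): buffer="nkkccvwkcprkcx" (len 14), cursors c1@5 c4@5 c2@9 c3@13, authorship .1414..22..33.
After op 4 (move_right): buffer="nkkccvwkcprkcx" (len 14), cursors c1@6 c4@6 c2@10 c3@14, authorship .1414..22..33.
After op 5 (insert('n')): buffer="nkkccvnnwkcpnrkcxn" (len 18), cursors c1@8 c4@8 c2@13 c3@18, authorship .1414.14.22.2.33.3
After op 6 (insert('y')): buffer="nkkccvnnyywkcpnyrkcxny" (len 22), cursors c1@10 c4@10 c2@16 c3@22, authorship .1414.1414.22.22.33.33
After op 7 (insert('s')): buffer="nkkccvnnyysswkcpnysrkcxnys" (len 26), cursors c1@12 c4@12 c2@19 c3@26, authorship .1414.141414.22.222.33.333

Answer: nkkccvnnyysswkcpnysrkcxnys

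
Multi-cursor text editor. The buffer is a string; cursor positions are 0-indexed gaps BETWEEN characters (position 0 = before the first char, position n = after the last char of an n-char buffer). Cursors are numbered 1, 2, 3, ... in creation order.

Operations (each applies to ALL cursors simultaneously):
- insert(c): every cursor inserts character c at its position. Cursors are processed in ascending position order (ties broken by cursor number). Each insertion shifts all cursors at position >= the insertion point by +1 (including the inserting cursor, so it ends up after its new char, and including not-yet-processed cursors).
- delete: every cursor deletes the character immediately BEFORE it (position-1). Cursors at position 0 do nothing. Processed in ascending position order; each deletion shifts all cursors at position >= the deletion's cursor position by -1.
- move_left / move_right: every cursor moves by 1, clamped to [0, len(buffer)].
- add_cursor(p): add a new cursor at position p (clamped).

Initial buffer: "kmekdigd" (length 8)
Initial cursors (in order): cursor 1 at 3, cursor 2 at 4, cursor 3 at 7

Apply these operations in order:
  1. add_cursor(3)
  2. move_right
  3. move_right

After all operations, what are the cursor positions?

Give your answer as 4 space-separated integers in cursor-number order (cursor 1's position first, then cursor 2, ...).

Answer: 5 6 8 5

Derivation:
After op 1 (add_cursor(3)): buffer="kmekdigd" (len 8), cursors c1@3 c4@3 c2@4 c3@7, authorship ........
After op 2 (move_right): buffer="kmekdigd" (len 8), cursors c1@4 c4@4 c2@5 c3@8, authorship ........
After op 3 (move_right): buffer="kmekdigd" (len 8), cursors c1@5 c4@5 c2@6 c3@8, authorship ........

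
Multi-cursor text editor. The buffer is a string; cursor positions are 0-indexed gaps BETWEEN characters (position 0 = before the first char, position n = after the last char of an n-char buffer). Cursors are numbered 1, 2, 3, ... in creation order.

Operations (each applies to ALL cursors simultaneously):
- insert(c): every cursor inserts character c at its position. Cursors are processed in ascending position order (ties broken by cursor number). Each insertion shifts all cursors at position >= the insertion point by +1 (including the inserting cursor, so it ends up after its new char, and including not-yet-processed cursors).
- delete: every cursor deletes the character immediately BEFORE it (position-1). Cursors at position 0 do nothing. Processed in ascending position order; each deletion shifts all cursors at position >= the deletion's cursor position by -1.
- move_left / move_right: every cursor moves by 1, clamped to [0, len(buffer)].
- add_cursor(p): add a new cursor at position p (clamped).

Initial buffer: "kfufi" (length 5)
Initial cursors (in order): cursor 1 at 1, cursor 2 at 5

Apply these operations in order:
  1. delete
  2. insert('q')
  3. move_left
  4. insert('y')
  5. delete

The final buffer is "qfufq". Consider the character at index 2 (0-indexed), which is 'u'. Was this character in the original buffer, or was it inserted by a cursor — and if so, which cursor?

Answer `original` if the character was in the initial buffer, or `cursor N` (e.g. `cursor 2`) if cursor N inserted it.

Answer: original

Derivation:
After op 1 (delete): buffer="fuf" (len 3), cursors c1@0 c2@3, authorship ...
After op 2 (insert('q')): buffer="qfufq" (len 5), cursors c1@1 c2@5, authorship 1...2
After op 3 (move_left): buffer="qfufq" (len 5), cursors c1@0 c2@4, authorship 1...2
After op 4 (insert('y')): buffer="yqfufyq" (len 7), cursors c1@1 c2@6, authorship 11...22
After op 5 (delete): buffer="qfufq" (len 5), cursors c1@0 c2@4, authorship 1...2
Authorship (.=original, N=cursor N): 1 . . . 2
Index 2: author = original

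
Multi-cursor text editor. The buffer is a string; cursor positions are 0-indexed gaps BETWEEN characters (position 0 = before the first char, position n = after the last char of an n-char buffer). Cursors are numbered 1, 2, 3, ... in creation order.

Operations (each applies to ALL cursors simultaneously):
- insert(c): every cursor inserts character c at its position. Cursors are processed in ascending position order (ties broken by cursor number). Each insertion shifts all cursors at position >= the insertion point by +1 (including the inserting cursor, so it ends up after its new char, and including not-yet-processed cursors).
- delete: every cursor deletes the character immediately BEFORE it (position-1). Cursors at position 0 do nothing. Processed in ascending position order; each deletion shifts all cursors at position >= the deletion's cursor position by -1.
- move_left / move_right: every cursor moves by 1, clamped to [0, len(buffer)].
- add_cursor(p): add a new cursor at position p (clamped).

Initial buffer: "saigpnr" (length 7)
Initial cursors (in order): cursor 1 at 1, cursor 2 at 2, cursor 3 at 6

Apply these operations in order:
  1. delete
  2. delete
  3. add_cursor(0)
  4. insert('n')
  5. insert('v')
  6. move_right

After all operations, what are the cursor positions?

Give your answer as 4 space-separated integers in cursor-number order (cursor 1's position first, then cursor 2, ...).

After op 1 (delete): buffer="igpr" (len 4), cursors c1@0 c2@0 c3@3, authorship ....
After op 2 (delete): buffer="igr" (len 3), cursors c1@0 c2@0 c3@2, authorship ...
After op 3 (add_cursor(0)): buffer="igr" (len 3), cursors c1@0 c2@0 c4@0 c3@2, authorship ...
After op 4 (insert('n')): buffer="nnnignr" (len 7), cursors c1@3 c2@3 c4@3 c3@6, authorship 124..3.
After op 5 (insert('v')): buffer="nnnvvvignvr" (len 11), cursors c1@6 c2@6 c4@6 c3@10, authorship 124124..33.
After op 6 (move_right): buffer="nnnvvvignvr" (len 11), cursors c1@7 c2@7 c4@7 c3@11, authorship 124124..33.

Answer: 7 7 11 7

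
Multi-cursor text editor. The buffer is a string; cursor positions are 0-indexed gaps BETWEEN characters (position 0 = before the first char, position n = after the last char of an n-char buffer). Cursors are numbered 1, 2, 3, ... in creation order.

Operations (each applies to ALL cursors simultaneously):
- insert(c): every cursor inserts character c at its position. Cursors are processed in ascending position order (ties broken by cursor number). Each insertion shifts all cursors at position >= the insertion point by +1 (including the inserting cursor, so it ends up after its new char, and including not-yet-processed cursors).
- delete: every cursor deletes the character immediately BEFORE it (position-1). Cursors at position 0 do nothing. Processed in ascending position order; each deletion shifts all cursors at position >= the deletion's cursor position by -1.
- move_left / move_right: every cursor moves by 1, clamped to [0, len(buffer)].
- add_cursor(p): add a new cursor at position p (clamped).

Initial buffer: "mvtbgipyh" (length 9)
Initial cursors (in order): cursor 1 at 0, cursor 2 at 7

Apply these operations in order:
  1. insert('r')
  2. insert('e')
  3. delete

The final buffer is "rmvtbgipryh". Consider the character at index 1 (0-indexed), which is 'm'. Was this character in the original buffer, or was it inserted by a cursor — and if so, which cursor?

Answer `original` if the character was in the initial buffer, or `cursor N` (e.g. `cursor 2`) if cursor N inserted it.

Answer: original

Derivation:
After op 1 (insert('r')): buffer="rmvtbgipryh" (len 11), cursors c1@1 c2@9, authorship 1.......2..
After op 2 (insert('e')): buffer="remvtbgipreyh" (len 13), cursors c1@2 c2@11, authorship 11.......22..
After op 3 (delete): buffer="rmvtbgipryh" (len 11), cursors c1@1 c2@9, authorship 1.......2..
Authorship (.=original, N=cursor N): 1 . . . . . . . 2 . .
Index 1: author = original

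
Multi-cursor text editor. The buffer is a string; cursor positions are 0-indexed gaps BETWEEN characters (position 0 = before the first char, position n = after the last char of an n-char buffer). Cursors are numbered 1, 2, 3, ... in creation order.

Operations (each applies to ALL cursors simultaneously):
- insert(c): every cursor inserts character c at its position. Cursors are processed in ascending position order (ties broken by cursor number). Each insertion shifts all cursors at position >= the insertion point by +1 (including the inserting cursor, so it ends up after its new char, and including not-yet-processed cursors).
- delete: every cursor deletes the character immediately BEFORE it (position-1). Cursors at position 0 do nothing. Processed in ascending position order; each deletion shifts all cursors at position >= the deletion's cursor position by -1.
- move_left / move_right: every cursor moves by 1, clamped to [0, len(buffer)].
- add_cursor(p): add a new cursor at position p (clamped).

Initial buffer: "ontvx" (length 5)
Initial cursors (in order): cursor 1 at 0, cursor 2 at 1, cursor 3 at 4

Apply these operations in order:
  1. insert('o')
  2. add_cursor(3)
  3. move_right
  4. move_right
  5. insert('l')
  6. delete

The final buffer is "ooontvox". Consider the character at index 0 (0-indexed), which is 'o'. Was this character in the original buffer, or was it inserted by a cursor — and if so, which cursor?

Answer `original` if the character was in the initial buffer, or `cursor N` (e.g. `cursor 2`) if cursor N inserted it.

After op 1 (insert('o')): buffer="ooontvox" (len 8), cursors c1@1 c2@3 c3@7, authorship 1.2...3.
After op 2 (add_cursor(3)): buffer="ooontvox" (len 8), cursors c1@1 c2@3 c4@3 c3@7, authorship 1.2...3.
After op 3 (move_right): buffer="ooontvox" (len 8), cursors c1@2 c2@4 c4@4 c3@8, authorship 1.2...3.
After op 4 (move_right): buffer="ooontvox" (len 8), cursors c1@3 c2@5 c4@5 c3@8, authorship 1.2...3.
After op 5 (insert('l')): buffer="ooolntllvoxl" (len 12), cursors c1@4 c2@8 c4@8 c3@12, authorship 1.21..24.3.3
After op 6 (delete): buffer="ooontvox" (len 8), cursors c1@3 c2@5 c4@5 c3@8, authorship 1.2...3.
Authorship (.=original, N=cursor N): 1 . 2 . . . 3 .
Index 0: author = 1

Answer: cursor 1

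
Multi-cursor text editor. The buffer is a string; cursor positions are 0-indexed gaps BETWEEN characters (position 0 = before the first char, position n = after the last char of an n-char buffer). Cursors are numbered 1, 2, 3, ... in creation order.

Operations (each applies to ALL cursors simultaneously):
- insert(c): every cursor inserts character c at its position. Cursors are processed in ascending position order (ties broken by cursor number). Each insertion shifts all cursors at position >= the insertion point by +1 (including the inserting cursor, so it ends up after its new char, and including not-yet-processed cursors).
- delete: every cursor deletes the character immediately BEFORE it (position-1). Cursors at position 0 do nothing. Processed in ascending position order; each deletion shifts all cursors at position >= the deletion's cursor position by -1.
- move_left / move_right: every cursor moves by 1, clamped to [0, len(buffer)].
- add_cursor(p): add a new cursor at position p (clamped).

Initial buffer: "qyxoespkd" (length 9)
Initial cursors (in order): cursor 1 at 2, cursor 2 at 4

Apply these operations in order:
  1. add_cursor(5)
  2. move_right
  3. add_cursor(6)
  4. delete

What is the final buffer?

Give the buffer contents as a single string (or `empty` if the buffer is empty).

After op 1 (add_cursor(5)): buffer="qyxoespkd" (len 9), cursors c1@2 c2@4 c3@5, authorship .........
After op 2 (move_right): buffer="qyxoespkd" (len 9), cursors c1@3 c2@5 c3@6, authorship .........
After op 3 (add_cursor(6)): buffer="qyxoespkd" (len 9), cursors c1@3 c2@5 c3@6 c4@6, authorship .........
After op 4 (delete): buffer="qypkd" (len 5), cursors c1@2 c2@2 c3@2 c4@2, authorship .....

Answer: qypkd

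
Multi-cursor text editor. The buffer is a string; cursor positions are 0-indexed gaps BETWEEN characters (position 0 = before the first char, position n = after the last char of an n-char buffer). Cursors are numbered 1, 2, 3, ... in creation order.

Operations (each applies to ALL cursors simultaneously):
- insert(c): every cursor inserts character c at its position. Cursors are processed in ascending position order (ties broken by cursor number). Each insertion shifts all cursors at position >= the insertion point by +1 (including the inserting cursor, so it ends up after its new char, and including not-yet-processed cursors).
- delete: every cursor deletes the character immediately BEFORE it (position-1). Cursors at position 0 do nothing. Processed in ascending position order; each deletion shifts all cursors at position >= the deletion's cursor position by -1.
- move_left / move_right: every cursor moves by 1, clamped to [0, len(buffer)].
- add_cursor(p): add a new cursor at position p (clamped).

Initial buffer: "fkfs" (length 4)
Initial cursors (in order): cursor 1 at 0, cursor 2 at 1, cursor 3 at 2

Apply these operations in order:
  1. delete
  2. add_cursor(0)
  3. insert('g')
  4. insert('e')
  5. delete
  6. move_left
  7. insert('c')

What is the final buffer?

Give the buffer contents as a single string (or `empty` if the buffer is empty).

After op 1 (delete): buffer="fs" (len 2), cursors c1@0 c2@0 c3@0, authorship ..
After op 2 (add_cursor(0)): buffer="fs" (len 2), cursors c1@0 c2@0 c3@0 c4@0, authorship ..
After op 3 (insert('g')): buffer="ggggfs" (len 6), cursors c1@4 c2@4 c3@4 c4@4, authorship 1234..
After op 4 (insert('e')): buffer="ggggeeeefs" (len 10), cursors c1@8 c2@8 c3@8 c4@8, authorship 12341234..
After op 5 (delete): buffer="ggggfs" (len 6), cursors c1@4 c2@4 c3@4 c4@4, authorship 1234..
After op 6 (move_left): buffer="ggggfs" (len 6), cursors c1@3 c2@3 c3@3 c4@3, authorship 1234..
After op 7 (insert('c')): buffer="gggccccgfs" (len 10), cursors c1@7 c2@7 c3@7 c4@7, authorship 12312344..

Answer: gggccccgfs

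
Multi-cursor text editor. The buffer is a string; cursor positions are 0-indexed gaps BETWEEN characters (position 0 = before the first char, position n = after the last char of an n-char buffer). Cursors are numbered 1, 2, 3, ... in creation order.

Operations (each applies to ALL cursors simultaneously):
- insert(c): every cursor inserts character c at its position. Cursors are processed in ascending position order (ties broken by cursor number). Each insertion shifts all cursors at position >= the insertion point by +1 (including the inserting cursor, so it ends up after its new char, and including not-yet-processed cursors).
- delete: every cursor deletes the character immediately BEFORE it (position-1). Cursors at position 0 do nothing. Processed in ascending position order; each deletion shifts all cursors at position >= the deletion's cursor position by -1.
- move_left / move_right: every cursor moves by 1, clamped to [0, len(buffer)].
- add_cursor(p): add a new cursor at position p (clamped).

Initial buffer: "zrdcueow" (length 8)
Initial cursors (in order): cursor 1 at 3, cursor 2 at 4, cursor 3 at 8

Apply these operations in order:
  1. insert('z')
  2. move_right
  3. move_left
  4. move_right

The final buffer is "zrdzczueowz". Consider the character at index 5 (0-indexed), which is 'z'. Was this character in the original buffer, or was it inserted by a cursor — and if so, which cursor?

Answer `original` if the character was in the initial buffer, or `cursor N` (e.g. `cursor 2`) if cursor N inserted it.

Answer: cursor 2

Derivation:
After op 1 (insert('z')): buffer="zrdzczueowz" (len 11), cursors c1@4 c2@6 c3@11, authorship ...1.2....3
After op 2 (move_right): buffer="zrdzczueowz" (len 11), cursors c1@5 c2@7 c3@11, authorship ...1.2....3
After op 3 (move_left): buffer="zrdzczueowz" (len 11), cursors c1@4 c2@6 c3@10, authorship ...1.2....3
After op 4 (move_right): buffer="zrdzczueowz" (len 11), cursors c1@5 c2@7 c3@11, authorship ...1.2....3
Authorship (.=original, N=cursor N): . . . 1 . 2 . . . . 3
Index 5: author = 2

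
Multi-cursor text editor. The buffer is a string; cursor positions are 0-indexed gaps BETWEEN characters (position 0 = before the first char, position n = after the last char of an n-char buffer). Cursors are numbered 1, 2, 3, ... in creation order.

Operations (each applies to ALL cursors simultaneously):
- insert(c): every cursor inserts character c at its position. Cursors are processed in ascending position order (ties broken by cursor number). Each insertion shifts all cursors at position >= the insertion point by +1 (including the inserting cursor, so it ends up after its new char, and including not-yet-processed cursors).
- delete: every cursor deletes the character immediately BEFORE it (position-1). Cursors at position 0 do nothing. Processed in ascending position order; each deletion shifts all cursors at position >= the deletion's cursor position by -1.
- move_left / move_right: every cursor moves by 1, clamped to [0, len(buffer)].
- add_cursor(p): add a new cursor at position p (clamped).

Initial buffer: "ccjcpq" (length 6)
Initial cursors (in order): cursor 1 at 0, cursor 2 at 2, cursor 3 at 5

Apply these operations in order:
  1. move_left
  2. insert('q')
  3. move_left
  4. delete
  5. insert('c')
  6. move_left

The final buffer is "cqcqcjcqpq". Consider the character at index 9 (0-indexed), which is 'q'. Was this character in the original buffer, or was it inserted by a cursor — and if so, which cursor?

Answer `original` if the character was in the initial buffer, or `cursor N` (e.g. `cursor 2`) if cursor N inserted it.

After op 1 (move_left): buffer="ccjcpq" (len 6), cursors c1@0 c2@1 c3@4, authorship ......
After op 2 (insert('q')): buffer="qcqcjcqpq" (len 9), cursors c1@1 c2@3 c3@7, authorship 1.2...3..
After op 3 (move_left): buffer="qcqcjcqpq" (len 9), cursors c1@0 c2@2 c3@6, authorship 1.2...3..
After op 4 (delete): buffer="qqcjqpq" (len 7), cursors c1@0 c2@1 c3@4, authorship 12..3..
After op 5 (insert('c')): buffer="cqcqcjcqpq" (len 10), cursors c1@1 c2@3 c3@7, authorship 1122..33..
After op 6 (move_left): buffer="cqcqcjcqpq" (len 10), cursors c1@0 c2@2 c3@6, authorship 1122..33..
Authorship (.=original, N=cursor N): 1 1 2 2 . . 3 3 . .
Index 9: author = original

Answer: original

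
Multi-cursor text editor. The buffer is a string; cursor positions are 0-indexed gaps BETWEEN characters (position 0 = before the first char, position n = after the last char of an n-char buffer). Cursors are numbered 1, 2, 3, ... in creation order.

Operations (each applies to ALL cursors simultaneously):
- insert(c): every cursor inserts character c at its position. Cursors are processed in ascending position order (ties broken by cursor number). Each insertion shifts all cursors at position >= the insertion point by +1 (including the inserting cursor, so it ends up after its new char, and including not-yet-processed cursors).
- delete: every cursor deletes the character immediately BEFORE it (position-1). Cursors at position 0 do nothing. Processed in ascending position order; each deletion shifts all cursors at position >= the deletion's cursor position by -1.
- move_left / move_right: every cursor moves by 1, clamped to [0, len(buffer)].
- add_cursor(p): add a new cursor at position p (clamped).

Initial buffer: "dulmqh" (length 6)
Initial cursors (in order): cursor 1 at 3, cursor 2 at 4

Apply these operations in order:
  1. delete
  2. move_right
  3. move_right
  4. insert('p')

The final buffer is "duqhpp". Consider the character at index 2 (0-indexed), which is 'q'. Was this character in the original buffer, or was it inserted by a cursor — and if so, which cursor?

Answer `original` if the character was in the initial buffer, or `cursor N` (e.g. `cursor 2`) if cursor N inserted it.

After op 1 (delete): buffer="duqh" (len 4), cursors c1@2 c2@2, authorship ....
After op 2 (move_right): buffer="duqh" (len 4), cursors c1@3 c2@3, authorship ....
After op 3 (move_right): buffer="duqh" (len 4), cursors c1@4 c2@4, authorship ....
After op 4 (insert('p')): buffer="duqhpp" (len 6), cursors c1@6 c2@6, authorship ....12
Authorship (.=original, N=cursor N): . . . . 1 2
Index 2: author = original

Answer: original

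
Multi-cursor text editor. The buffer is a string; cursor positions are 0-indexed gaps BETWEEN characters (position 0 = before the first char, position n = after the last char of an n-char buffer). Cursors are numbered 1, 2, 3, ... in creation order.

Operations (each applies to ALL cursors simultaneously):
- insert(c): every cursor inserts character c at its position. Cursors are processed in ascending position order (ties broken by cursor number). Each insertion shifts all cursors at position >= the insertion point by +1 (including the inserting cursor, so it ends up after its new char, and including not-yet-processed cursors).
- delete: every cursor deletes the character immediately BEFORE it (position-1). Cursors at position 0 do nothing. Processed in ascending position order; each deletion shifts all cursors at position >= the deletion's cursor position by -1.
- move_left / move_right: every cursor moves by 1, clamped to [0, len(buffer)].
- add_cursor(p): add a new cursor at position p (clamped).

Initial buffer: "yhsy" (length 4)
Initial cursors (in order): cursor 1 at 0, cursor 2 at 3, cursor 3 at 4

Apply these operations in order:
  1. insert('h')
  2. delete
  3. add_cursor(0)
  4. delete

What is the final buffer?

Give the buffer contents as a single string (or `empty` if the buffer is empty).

After op 1 (insert('h')): buffer="hyhshyh" (len 7), cursors c1@1 c2@5 c3@7, authorship 1...2.3
After op 2 (delete): buffer="yhsy" (len 4), cursors c1@0 c2@3 c3@4, authorship ....
After op 3 (add_cursor(0)): buffer="yhsy" (len 4), cursors c1@0 c4@0 c2@3 c3@4, authorship ....
After op 4 (delete): buffer="yh" (len 2), cursors c1@0 c4@0 c2@2 c3@2, authorship ..

Answer: yh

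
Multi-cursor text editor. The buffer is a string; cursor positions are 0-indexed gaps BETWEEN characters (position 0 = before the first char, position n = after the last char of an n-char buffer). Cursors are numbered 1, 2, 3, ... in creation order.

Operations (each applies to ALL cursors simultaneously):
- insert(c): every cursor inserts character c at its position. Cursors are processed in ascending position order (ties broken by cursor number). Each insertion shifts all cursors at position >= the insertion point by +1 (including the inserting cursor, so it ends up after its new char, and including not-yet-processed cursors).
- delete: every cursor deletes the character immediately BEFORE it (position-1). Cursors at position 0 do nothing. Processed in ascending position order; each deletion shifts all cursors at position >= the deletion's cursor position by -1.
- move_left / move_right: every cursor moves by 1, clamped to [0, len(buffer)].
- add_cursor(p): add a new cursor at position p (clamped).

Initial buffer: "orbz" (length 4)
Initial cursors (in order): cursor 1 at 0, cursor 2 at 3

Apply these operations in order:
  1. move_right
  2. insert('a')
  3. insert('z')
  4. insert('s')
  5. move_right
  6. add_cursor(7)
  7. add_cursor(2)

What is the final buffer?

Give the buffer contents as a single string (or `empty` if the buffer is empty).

After op 1 (move_right): buffer="orbz" (len 4), cursors c1@1 c2@4, authorship ....
After op 2 (insert('a')): buffer="oarbza" (len 6), cursors c1@2 c2@6, authorship .1...2
After op 3 (insert('z')): buffer="oazrbzaz" (len 8), cursors c1@3 c2@8, authorship .11...22
After op 4 (insert('s')): buffer="oazsrbzazs" (len 10), cursors c1@4 c2@10, authorship .111...222
After op 5 (move_right): buffer="oazsrbzazs" (len 10), cursors c1@5 c2@10, authorship .111...222
After op 6 (add_cursor(7)): buffer="oazsrbzazs" (len 10), cursors c1@5 c3@7 c2@10, authorship .111...222
After op 7 (add_cursor(2)): buffer="oazsrbzazs" (len 10), cursors c4@2 c1@5 c3@7 c2@10, authorship .111...222

Answer: oazsrbzazs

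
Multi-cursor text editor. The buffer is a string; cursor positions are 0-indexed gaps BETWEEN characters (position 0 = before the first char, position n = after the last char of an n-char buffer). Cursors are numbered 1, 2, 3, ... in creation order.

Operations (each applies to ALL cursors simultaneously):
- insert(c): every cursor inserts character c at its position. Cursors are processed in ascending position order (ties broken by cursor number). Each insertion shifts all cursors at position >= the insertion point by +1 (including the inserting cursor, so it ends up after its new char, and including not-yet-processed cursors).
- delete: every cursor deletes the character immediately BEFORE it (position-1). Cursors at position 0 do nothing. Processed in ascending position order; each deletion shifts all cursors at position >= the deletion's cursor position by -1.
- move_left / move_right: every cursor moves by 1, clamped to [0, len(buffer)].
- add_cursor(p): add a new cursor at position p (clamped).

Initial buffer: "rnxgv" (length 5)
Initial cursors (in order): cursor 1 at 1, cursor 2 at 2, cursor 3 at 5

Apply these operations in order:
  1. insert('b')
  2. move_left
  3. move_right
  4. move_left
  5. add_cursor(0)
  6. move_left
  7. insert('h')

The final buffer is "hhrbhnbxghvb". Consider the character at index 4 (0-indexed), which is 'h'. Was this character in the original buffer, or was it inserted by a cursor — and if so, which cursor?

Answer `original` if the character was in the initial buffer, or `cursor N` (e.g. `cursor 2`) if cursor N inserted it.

After op 1 (insert('b')): buffer="rbnbxgvb" (len 8), cursors c1@2 c2@4 c3@8, authorship .1.2...3
After op 2 (move_left): buffer="rbnbxgvb" (len 8), cursors c1@1 c2@3 c3@7, authorship .1.2...3
After op 3 (move_right): buffer="rbnbxgvb" (len 8), cursors c1@2 c2@4 c3@8, authorship .1.2...3
After op 4 (move_left): buffer="rbnbxgvb" (len 8), cursors c1@1 c2@3 c3@7, authorship .1.2...3
After op 5 (add_cursor(0)): buffer="rbnbxgvb" (len 8), cursors c4@0 c1@1 c2@3 c3@7, authorship .1.2...3
After op 6 (move_left): buffer="rbnbxgvb" (len 8), cursors c1@0 c4@0 c2@2 c3@6, authorship .1.2...3
After op 7 (insert('h')): buffer="hhrbhnbxghvb" (len 12), cursors c1@2 c4@2 c2@5 c3@10, authorship 14.12.2..3.3
Authorship (.=original, N=cursor N): 1 4 . 1 2 . 2 . . 3 . 3
Index 4: author = 2

Answer: cursor 2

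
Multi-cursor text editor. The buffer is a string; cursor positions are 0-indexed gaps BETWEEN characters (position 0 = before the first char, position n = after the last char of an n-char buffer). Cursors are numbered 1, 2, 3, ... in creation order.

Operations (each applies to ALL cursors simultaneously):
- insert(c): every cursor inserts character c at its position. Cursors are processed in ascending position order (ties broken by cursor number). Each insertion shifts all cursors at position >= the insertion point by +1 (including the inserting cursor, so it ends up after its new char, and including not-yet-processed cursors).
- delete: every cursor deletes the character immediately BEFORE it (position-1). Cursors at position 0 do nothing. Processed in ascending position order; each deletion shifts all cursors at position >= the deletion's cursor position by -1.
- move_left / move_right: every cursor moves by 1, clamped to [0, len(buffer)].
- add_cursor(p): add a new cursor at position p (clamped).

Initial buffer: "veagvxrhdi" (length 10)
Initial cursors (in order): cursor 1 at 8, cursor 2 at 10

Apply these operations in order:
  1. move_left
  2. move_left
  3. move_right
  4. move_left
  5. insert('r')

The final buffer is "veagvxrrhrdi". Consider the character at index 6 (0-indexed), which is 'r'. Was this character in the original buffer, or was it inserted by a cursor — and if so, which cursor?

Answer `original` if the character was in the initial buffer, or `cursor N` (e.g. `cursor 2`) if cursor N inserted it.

After op 1 (move_left): buffer="veagvxrhdi" (len 10), cursors c1@7 c2@9, authorship ..........
After op 2 (move_left): buffer="veagvxrhdi" (len 10), cursors c1@6 c2@8, authorship ..........
After op 3 (move_right): buffer="veagvxrhdi" (len 10), cursors c1@7 c2@9, authorship ..........
After op 4 (move_left): buffer="veagvxrhdi" (len 10), cursors c1@6 c2@8, authorship ..........
After op 5 (insert('r')): buffer="veagvxrrhrdi" (len 12), cursors c1@7 c2@10, authorship ......1..2..
Authorship (.=original, N=cursor N): . . . . . . 1 . . 2 . .
Index 6: author = 1

Answer: cursor 1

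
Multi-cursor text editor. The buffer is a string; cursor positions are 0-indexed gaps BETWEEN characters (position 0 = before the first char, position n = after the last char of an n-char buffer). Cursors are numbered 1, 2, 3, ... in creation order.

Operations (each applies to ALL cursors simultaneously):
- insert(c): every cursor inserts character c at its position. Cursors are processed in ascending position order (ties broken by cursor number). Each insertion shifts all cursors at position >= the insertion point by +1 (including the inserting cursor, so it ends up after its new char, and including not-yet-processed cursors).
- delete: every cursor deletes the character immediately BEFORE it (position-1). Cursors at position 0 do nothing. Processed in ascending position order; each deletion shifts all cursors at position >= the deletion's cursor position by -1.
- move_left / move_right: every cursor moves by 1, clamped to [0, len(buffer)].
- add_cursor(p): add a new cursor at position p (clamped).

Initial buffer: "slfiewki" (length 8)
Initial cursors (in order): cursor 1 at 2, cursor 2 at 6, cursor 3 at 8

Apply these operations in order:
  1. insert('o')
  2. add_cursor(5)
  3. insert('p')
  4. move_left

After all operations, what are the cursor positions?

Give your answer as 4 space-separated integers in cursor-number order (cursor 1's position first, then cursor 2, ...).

Answer: 3 10 14 6

Derivation:
After op 1 (insert('o')): buffer="slofiewokio" (len 11), cursors c1@3 c2@8 c3@11, authorship ..1....2..3
After op 2 (add_cursor(5)): buffer="slofiewokio" (len 11), cursors c1@3 c4@5 c2@8 c3@11, authorship ..1....2..3
After op 3 (insert('p')): buffer="slopfipewopkiop" (len 15), cursors c1@4 c4@7 c2@11 c3@15, authorship ..11..4..22..33
After op 4 (move_left): buffer="slopfipewopkiop" (len 15), cursors c1@3 c4@6 c2@10 c3@14, authorship ..11..4..22..33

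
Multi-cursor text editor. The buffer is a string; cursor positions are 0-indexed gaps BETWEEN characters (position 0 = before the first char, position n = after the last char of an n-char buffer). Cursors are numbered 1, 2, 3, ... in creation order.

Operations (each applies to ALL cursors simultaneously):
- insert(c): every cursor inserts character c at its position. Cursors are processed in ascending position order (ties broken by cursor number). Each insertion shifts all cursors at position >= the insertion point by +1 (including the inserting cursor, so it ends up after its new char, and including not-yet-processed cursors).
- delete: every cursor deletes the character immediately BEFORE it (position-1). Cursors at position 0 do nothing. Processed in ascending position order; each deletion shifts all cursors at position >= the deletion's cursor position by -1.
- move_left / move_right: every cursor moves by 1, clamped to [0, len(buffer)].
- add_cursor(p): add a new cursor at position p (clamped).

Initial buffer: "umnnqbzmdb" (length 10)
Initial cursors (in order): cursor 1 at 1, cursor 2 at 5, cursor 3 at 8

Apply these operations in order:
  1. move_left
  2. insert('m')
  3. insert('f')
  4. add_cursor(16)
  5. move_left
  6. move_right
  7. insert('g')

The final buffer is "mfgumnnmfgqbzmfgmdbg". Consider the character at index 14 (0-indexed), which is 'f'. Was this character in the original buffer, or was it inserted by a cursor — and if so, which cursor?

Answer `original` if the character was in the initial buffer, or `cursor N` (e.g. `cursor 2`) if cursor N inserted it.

After op 1 (move_left): buffer="umnnqbzmdb" (len 10), cursors c1@0 c2@4 c3@7, authorship ..........
After op 2 (insert('m')): buffer="mumnnmqbzmmdb" (len 13), cursors c1@1 c2@6 c3@10, authorship 1....2...3...
After op 3 (insert('f')): buffer="mfumnnmfqbzmfmdb" (len 16), cursors c1@2 c2@8 c3@13, authorship 11....22...33...
After op 4 (add_cursor(16)): buffer="mfumnnmfqbzmfmdb" (len 16), cursors c1@2 c2@8 c3@13 c4@16, authorship 11....22...33...
After op 5 (move_left): buffer="mfumnnmfqbzmfmdb" (len 16), cursors c1@1 c2@7 c3@12 c4@15, authorship 11....22...33...
After op 6 (move_right): buffer="mfumnnmfqbzmfmdb" (len 16), cursors c1@2 c2@8 c3@13 c4@16, authorship 11....22...33...
After op 7 (insert('g')): buffer="mfgumnnmfgqbzmfgmdbg" (len 20), cursors c1@3 c2@10 c3@16 c4@20, authorship 111....222...333...4
Authorship (.=original, N=cursor N): 1 1 1 . . . . 2 2 2 . . . 3 3 3 . . . 4
Index 14: author = 3

Answer: cursor 3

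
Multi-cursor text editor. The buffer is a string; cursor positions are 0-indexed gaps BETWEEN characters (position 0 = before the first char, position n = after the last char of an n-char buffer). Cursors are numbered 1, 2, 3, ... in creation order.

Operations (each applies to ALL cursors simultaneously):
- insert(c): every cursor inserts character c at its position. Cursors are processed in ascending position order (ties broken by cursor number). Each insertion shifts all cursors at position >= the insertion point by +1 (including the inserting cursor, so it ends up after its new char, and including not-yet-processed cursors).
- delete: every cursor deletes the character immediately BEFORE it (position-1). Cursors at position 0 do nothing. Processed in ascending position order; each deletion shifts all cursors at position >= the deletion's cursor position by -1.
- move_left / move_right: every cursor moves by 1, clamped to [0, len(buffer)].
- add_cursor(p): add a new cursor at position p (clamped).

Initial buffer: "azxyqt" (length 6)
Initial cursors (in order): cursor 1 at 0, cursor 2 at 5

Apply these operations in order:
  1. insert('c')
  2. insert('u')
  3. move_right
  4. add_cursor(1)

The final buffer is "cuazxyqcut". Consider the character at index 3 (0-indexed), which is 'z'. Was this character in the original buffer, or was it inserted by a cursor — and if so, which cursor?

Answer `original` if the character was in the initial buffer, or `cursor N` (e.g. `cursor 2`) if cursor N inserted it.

After op 1 (insert('c')): buffer="cazxyqct" (len 8), cursors c1@1 c2@7, authorship 1.....2.
After op 2 (insert('u')): buffer="cuazxyqcut" (len 10), cursors c1@2 c2@9, authorship 11.....22.
After op 3 (move_right): buffer="cuazxyqcut" (len 10), cursors c1@3 c2@10, authorship 11.....22.
After op 4 (add_cursor(1)): buffer="cuazxyqcut" (len 10), cursors c3@1 c1@3 c2@10, authorship 11.....22.
Authorship (.=original, N=cursor N): 1 1 . . . . . 2 2 .
Index 3: author = original

Answer: original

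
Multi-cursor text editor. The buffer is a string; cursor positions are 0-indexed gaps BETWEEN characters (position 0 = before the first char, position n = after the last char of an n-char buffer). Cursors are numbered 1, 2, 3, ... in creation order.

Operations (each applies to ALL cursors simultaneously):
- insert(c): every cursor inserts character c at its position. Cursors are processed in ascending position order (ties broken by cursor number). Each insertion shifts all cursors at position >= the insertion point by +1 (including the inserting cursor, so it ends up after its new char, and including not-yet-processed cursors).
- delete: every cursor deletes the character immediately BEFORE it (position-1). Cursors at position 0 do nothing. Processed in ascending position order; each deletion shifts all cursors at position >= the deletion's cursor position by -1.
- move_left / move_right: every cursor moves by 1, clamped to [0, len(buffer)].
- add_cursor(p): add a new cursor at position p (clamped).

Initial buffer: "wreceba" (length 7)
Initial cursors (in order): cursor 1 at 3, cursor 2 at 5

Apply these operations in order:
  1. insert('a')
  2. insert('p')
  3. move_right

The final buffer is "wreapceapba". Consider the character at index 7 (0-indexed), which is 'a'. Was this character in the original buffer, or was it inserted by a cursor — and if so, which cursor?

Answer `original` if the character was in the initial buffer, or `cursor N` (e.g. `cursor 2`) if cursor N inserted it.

After op 1 (insert('a')): buffer="wreaceaba" (len 9), cursors c1@4 c2@7, authorship ...1..2..
After op 2 (insert('p')): buffer="wreapceapba" (len 11), cursors c1@5 c2@9, authorship ...11..22..
After op 3 (move_right): buffer="wreapceapba" (len 11), cursors c1@6 c2@10, authorship ...11..22..
Authorship (.=original, N=cursor N): . . . 1 1 . . 2 2 . .
Index 7: author = 2

Answer: cursor 2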